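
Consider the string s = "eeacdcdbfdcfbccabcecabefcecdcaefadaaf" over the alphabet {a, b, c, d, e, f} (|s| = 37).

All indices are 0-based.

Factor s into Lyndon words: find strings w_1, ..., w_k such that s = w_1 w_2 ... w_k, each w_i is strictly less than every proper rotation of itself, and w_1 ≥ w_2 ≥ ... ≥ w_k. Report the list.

emit factor 1: 'e' (i=0, period=1)
emit factor 2: 'e' (i=1, period=1)
emit factor 3: 'acdcdbfdcfbcc' (i=2, period=13)
emit factor 4: 'abcecabefcecdcaefad' (i=15, period=19)
emit factor 5: 'aaf' (i=34, period=3)

["e", "e", "acdcdbfdcfbcc", "abcecabefcecdcaefad", "aaf"]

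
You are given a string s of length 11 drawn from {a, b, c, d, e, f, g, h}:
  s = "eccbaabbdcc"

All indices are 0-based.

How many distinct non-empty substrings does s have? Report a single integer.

sorted suffixes:
  #0 SA[0]=4  'aabbdcc'
  #1 SA[1]=5  'abbdcc'
  #2 SA[2]=3  'baabbdcc'
  #3 SA[3]=6  'bbdcc'
  #4 SA[4]=7  'bdcc'
  #5 SA[5]=10  'c'
  #6 SA[6]=2  'cbaabbdcc'
  #7 SA[7]=9  'cc'
  #8 SA[8]=1  'ccbaabbdcc'
  #9 SA[9]=8  'dcc'
  #10 SA[10]=0  'eccbaabbdcc'

SA = [4, 5, 3, 6, 7, 10, 2, 9, 1, 8, 0]
rank  pair      lcp
   1  s[4:],s[5:]  1  'a'
   2  s[5:],s[3:]  0  ''
   3  s[3:],s[6:]  1  'b'
   4  s[6:],s[7:]  1  'b'
   5  s[7:],s[10:]  0  ''
   6  s[10:],s[2:]  1  'c'
   7  s[2:],s[9:]  1  'c'
   8  s[9:],s[1:]  2  'cc'
   9  s[1:],s[8:]  0  ''
  10  s[8:],s[0:]  0  ''

n(n+1)/2 = 11·12/2 = 66
Σ LCP = 0 + 1 + 0 + 1 + 1 + 0 + 1 + 1 + 2 + 0 + 0 = 7
distinct = 66 − 7 = 59

59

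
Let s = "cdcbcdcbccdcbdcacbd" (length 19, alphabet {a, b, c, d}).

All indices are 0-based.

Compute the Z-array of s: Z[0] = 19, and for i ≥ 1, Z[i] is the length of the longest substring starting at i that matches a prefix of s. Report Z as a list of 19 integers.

Z[0]=19
i=1: outside box; Z[1]=0
i=2: outside box; Z[2]=1 scan→box=[2,3)
i=3: outside box; Z[3]=0
i=4: outside box; Z[4]=5 scan→box=[4,9)
i=5: min(r-i=4, Z[1]=0)=0; Z[5]=0
i=6: min(r-i=3, Z[2]=1)=1; Z[6]=1
i=7: min(r-i=2, Z[3]=0)=0; Z[7]=0
i=8: min(r-i=1, Z[4]=5)=1; Z[8]=1
i=9: outside box; Z[9]=4 scan→box=[9,13)
i=10: min(r-i=3, Z[1]=0)=0; Z[10]=0
i=11: min(r-i=2, Z[2]=1)=1; Z[11]=1
i=12: min(r-i=1, Z[3]=0)=0; Z[12]=0
i=13: outside box; Z[13]=0
i=14: outside box; Z[14]=1 scan→box=[14,15)
i=15: outside box; Z[15]=0
i=16: outside box; Z[16]=1 scan→box=[16,17)
i=17: outside box; Z[17]=0
i=18: outside box; Z[18]=0

[19, 0, 1, 0, 5, 0, 1, 0, 1, 4, 0, 1, 0, 0, 1, 0, 1, 0, 0]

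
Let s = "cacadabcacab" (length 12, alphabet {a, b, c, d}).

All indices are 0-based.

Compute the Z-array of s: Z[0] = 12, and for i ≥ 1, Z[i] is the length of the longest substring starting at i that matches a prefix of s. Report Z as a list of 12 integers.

[12, 0, 2, 0, 0, 0, 0, 4, 0, 2, 0, 0]

Z[0]=12
i=1: fresh scan; Z[1]=0
i=2: fresh scan; Z[2]=2 extend→box=[2,4)
i=3: min(r-i=1, Z[1]=0)=0; Z[3]=0
i=4: fresh scan; Z[4]=0
i=5: fresh scan; Z[5]=0
i=6: fresh scan; Z[6]=0
i=7: fresh scan; Z[7]=4 extend→box=[7,11)
i=8: min(r-i=3, Z[1]=0)=0; Z[8]=0
i=9: min(r-i=2, Z[2]=2)=2; Z[9]=2
i=10: min(r-i=1, Z[3]=0)=0; Z[10]=0
i=11: fresh scan; Z[11]=0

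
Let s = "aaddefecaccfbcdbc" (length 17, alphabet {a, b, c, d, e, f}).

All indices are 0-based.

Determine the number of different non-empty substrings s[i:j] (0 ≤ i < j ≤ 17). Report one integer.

141

rank→(start, suffix):
  0 → (0, 'aaddefecaccfbcdbc')
  1 → (8, 'accfbcdbc')
  2 → (1, 'addefecaccfbcdbc')
  3 → (15, 'bc')
  4 → (12, 'bcdbc')
  5 → (16, 'c')
  6 → (7, 'caccfbcdbc')
  7 → (9, 'ccfbcdbc')
  8 → (13, 'cdbc')
  9 → (10, 'cfbcdbc')
  10 → (14, 'dbc')
  11 → (2, 'ddefecaccfbcdbc')
  12 → (3, 'defecaccfbcdbc')
  13 → (6, 'ecaccfbcdbc')
  14 → (4, 'efecaccfbcdbc')
  15 → (11, 'fbcdbc')
  16 → (5, 'fecaccfbcdbc')

SA = [0, 8, 1, 15, 12, 16, 7, 9, 13, 10, 14, 2, 3, 6, 4, 11, 5]
rank  pair      lcp
   1  s[0:],s[8:]  1  'a'
   2  s[8:],s[1:]  1  'a'
   3  s[1:],s[15:]  0  ''
   4  s[15:],s[12:]  2  'bc'
   5  s[12:],s[16:]  0  ''
   6  s[16:],s[7:]  1  'c'
   7  s[7:],s[9:]  1  'c'
   8  s[9:],s[13:]  1  'c'
   9  s[13:],s[10:]  1  'c'
  10  s[10:],s[14:]  0  ''
  11  s[14:],s[2:]  1  'd'
  12  s[2:],s[3:]  1  'd'
  13  s[3:],s[6:]  0  ''
  14  s[6:],s[4:]  1  'e'
  15  s[4:],s[11:]  0  ''
  16  s[11:],s[5:]  1  'f'

n(n+1)/2 = 17·18/2 = 153
Σ LCP = 0 + 1 + 1 + 0 + 2 + 0 + 1 + 1 + 1 + 1 + 0 + 1 + 1 + 0 + 1 + 0 + 1 = 12
distinct = 153 − 12 = 141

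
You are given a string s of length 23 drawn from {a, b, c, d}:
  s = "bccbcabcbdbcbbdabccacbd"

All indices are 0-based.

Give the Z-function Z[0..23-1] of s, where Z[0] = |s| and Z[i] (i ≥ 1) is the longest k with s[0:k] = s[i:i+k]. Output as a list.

[23, 0, 0, 2, 0, 0, 2, 0, 1, 0, 2, 0, 1, 1, 0, 0, 3, 0, 0, 0, 0, 1, 0]

Z[0]=23
i=1: fresh scan; Z[1]=0
i=2: fresh scan; Z[2]=0
i=3: fresh scan; Z[3]=2 grow→box=[3,5)
i=4: min(r-i=1, Z[1]=0)=0; Z[4]=0
i=5: fresh scan; Z[5]=0
i=6: fresh scan; Z[6]=2 grow→box=[6,8)
i=7: min(r-i=1, Z[1]=0)=0; Z[7]=0
i=8: fresh scan; Z[8]=1 grow→box=[8,9)
i=9: fresh scan; Z[9]=0
i=10: fresh scan; Z[10]=2 grow→box=[10,12)
i=11: min(r-i=1, Z[1]=0)=0; Z[11]=0
i=12: fresh scan; Z[12]=1 grow→box=[12,13)
i=13: fresh scan; Z[13]=1 grow→box=[13,14)
i=14: fresh scan; Z[14]=0
i=15: fresh scan; Z[15]=0
i=16: fresh scan; Z[16]=3 grow→box=[16,19)
i=17: min(r-i=2, Z[1]=0)=0; Z[17]=0
i=18: min(r-i=1, Z[2]=0)=0; Z[18]=0
i=19: fresh scan; Z[19]=0
i=20: fresh scan; Z[20]=0
i=21: fresh scan; Z[21]=1 grow→box=[21,22)
i=22: fresh scan; Z[22]=0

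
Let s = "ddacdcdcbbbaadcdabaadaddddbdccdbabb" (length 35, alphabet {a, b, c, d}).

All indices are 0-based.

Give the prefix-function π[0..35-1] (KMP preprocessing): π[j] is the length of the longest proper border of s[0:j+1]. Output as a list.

[0, 1, 0, 0, 1, 0, 1, 0, 0, 0, 0, 0, 0, 1, 0, 1, 0, 0, 0, 0, 1, 0, 1, 2, 2, 2, 0, 1, 0, 0, 1, 0, 0, 0, 0]

π[0] = 0
j=1 s[j]='d': π[1]=1 (border 'd')
j=2 s[j]='a': k: 1→0; π[2]=0 (border '')
j=3 s[j]='c': π[3]=0 (border '')
j=4 s[j]='d': π[4]=1 (border 'd')
j=5 s[j]='c': k: 1→0; π[5]=0 (border '')
j=6 s[j]='d': π[6]=1 (border 'd')
j=7 s[j]='c': k: 1→0; π[7]=0 (border '')
j=8 s[j]='b': π[8]=0 (border '')
j=9 s[j]='b': π[9]=0 (border '')
j=10 s[j]='b': π[10]=0 (border '')
j=11 s[j]='a': π[11]=0 (border '')
j=12 s[j]='a': π[12]=0 (border '')
j=13 s[j]='d': π[13]=1 (border 'd')
j=14 s[j]='c': k: 1→0; π[14]=0 (border '')
j=15 s[j]='d': π[15]=1 (border 'd')
j=16 s[j]='a': k: 1→0; π[16]=0 (border '')
j=17 s[j]='b': π[17]=0 (border '')
j=18 s[j]='a': π[18]=0 (border '')
j=19 s[j]='a': π[19]=0 (border '')
j=20 s[j]='d': π[20]=1 (border 'd')
j=21 s[j]='a': k: 1→0; π[21]=0 (border '')
j=22 s[j]='d': π[22]=1 (border 'd')
j=23 s[j]='d': π[23]=2 (border 'dd')
j=24 s[j]='d': k: 2→1; π[24]=2 (border 'dd')
j=25 s[j]='d': k: 2→1; π[25]=2 (border 'dd')
j=26 s[j]='b': k: 2→1→0; π[26]=0 (border '')
j=27 s[j]='d': π[27]=1 (border 'd')
j=28 s[j]='c': k: 1→0; π[28]=0 (border '')
j=29 s[j]='c': π[29]=0 (border '')
j=30 s[j]='d': π[30]=1 (border 'd')
j=31 s[j]='b': k: 1→0; π[31]=0 (border '')
j=32 s[j]='a': π[32]=0 (border '')
j=33 s[j]='b': π[33]=0 (border '')
j=34 s[j]='b': π[34]=0 (border '')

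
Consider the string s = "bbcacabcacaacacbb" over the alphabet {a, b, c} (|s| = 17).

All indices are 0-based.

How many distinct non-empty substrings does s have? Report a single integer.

rank | idx | suffix
   0 |  10 | aacacbb
   1 |   5 | abcacaacacbb
   2 |   8 | acaacacbb
   3 |   3 | acabcacaacacbb
   4 |  11 | acacbb
   5 |  13 | acbb
   6 |  16 | b
   7 |  15 | bb
   8 |   0 | bbcacabcacaacacbb
   9 |   6 | bcacaacacbb
  10 |   1 | bcacabcacaacacbb
  11 |   9 | caacacbb
  12 |   4 | cabcacaacacbb
  13 |   7 | cacaacacbb
  14 |   2 | cacabcacaacacbb
  15 |  12 | cacbb
  16 |  14 | cbb

SA = [10, 5, 8, 3, 11, 13, 16, 15, 0, 6, 1, 9, 4, 7, 2, 12, 14]
rank  pair      lcp
   1  s[10:],s[5:]  1  'a'
   2  s[5:],s[8:]  1  'a'
   3  s[8:],s[3:]  3  'aca'
   4  s[3:],s[11:]  3  'aca'
   5  s[11:],s[13:]  2  'ac'
   6  s[13:],s[16:]  0  ''
   7  s[16:],s[15:]  1  'b'
   8  s[15:],s[0:]  2  'bb'
   9  s[0:],s[6:]  1  'b'
  10  s[6:],s[1:]  5  'bcaca'
  11  s[1:],s[9:]  0  ''
  12  s[9:],s[4:]  2  'ca'
  13  s[4:],s[7:]  2  'ca'
  14  s[7:],s[2:]  4  'caca'
  15  s[2:],s[12:]  3  'cac'
  16  s[12:],s[14:]  1  'c'

n(n+1)/2 = 17·18/2 = 153
Σ LCP = 0 + 1 + 1 + 3 + 3 + 2 + 0 + 1 + 2 + 1 + 5 + 0 + 2 + 2 + 4 + 3 + 1 = 31
distinct = 153 − 31 = 122

122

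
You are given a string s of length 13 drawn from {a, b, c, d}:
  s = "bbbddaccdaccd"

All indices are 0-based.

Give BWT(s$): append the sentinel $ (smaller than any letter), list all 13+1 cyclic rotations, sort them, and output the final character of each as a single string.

ddd$bbaaccccdb

rank  rotation        last
    0  $bbbddaccdaccd  d
    1  accd$bbbddaccd  d
    2  accdaccd$bbbdd  d
    3  bbbddaccdaccd$  $
    4  bbddaccdaccd$b  b
    5  bddaccdaccd$bb  b
    6  ccd$bbbddaccda  a
    7  ccdaccd$bbbdda  a
    8  cd$bbbddaccdac  c
    9  cdaccd$bbbddac  c
   10  d$bbbddaccdacc  c
   11  daccd$bbbddacc  c
   12  daccdaccd$bbbd  d
   13  ddaccdaccd$bbb  b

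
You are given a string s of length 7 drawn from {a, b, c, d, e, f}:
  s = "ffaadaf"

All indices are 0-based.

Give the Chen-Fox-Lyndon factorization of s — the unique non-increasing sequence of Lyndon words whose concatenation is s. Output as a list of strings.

["f", "f", "aadaf"]

emit factor 1: 'f' (i=0, period=1)
emit factor 2: 'f' (i=1, period=1)
emit factor 3: 'aadaf' (i=2, period=5)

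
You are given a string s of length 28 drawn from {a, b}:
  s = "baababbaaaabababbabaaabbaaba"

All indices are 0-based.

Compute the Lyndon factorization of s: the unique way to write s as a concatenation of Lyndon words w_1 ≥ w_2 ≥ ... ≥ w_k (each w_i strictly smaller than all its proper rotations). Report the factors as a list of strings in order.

emit factor 1: 'b' (i=0, period=1)
emit factor 2: 'aababb' (i=1, period=6)
emit factor 3: 'aaaabababbabaaabbaab' (i=7, period=20)
emit factor 4: 'a' (i=27, period=1)

["b", "aababb", "aaaabababbabaaabbaab", "a"]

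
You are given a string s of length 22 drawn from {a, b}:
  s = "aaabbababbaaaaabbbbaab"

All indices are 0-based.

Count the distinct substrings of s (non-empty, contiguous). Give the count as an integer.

198

rank→(start, suffix):
  0 → (10, 'aaaaabbbbaab')
  1 → (11, 'aaaabbbbaab')
  2 → (0, 'aaabbababbaaaaabbbbaab')
  3 → (12, 'aaabbbbaab')
  4 → (19, 'aab')
  5 → (1, 'aabbababbaaaaabbbbaab')
  6 → (13, 'aabbbbaab')
  7 → (20, 'ab')
  8 → (5, 'ababbaaaaabbbbaab')
  9 → (7, 'abbaaaaabbbbaab')
  10 → (2, 'abbababbaaaaabbbbaab')
  11 → (14, 'abbbbaab')
  12 → (21, 'b')
  13 → (9, 'baaaaabbbbaab')
  14 → (18, 'baab')
  15 → (4, 'bababbaaaaabbbbaab')
  16 → (6, 'babbaaaaabbbbaab')
  17 → (8, 'bbaaaaabbbbaab')
  18 → (17, 'bbaab')
  19 → (3, 'bbababbaaaaabbbbaab')
  20 → (16, 'bbbaab')
  21 → (15, 'bbbbaab')

SA = [10, 11, 0, 12, 19, 1, 13, 20, 5, 7, 2, 14, 21, 9, 18, 4, 6, 8, 17, 3, 16, 15]
rank  pair      lcp
   1  s[10:],s[11:]  4  'aaaa'
   2  s[11:],s[0:]  3  'aaa'
   3  s[0:],s[12:]  5  'aaabb'
   4  s[12:],s[19:]  2  'aa'
   5  s[19:],s[1:]  3  'aab'
   6  s[1:],s[13:]  4  'aabb'
   7  s[13:],s[20:]  1  'a'
   8  s[20:],s[5:]  2  'ab'
   9  s[5:],s[7:]  2  'ab'
  10  s[7:],s[2:]  4  'abba'
  11  s[2:],s[14:]  3  'abb'
  12  s[14:],s[21:]  0  ''
  13  s[21:],s[9:]  1  'b'
  14  s[9:],s[18:]  3  'baa'
  15  s[18:],s[4:]  2  'ba'
  16  s[4:],s[6:]  3  'bab'
  17  s[6:],s[8:]  1  'b'
  18  s[8:],s[17:]  4  'bbaa'
  19  s[17:],s[3:]  3  'bba'
  20  s[3:],s[16:]  2  'bb'
  21  s[16:],s[15:]  3  'bbb'

n(n+1)/2 = 22·23/2 = 253
Σ LCP = 0 + 4 + 3 + 5 + 2 + 3 + 4 + 1 + 2 + 2 + 4 + 3 + 0 + 1 + 3 + 2 + 3 + 1 + 4 + 3 + 2 + 3 = 55
distinct = 253 − 55 = 198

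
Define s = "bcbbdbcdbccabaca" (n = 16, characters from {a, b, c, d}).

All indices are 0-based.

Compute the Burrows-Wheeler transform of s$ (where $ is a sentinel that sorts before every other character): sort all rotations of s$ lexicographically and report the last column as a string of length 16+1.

accbac$ddbacbbbcb

rank  rotation           last
    0  $bcbbdbcdbccabaca  a
    1  a$bcbbdbcdbccabac  c
    2  abaca$bcbbdbcdbcc  c
    3  aca$bcbbdbcdbccab  b
    4  baca$bcbbdbcdbcca  a
    5  bbdbcdbccabaca$bc  c
    6  bcbbdbcdbccabaca$  $
    7  bccabaca$bcbbdbcd  d
    8  bcdbccabaca$bcbbd  d
    9  bdbcdbccabaca$bcb  b
   10  ca$bcbbdbcdbccaba  a
   11  cabaca$bcbbdbcdbc  c
   12  cbbdbcdbccabaca$b  b
   13  ccabaca$bcbbdbcdb  b
   14  cdbccabaca$bcbbdb  b
   15  dbccabaca$bcbbdbc  c
   16  dbcdbccabaca$bcbb  b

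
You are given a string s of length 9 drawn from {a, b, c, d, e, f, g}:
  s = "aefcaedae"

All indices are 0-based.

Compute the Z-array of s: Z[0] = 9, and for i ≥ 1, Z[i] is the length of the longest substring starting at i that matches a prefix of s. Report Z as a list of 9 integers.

[9, 0, 0, 0, 2, 0, 0, 2, 0]

Z[0]=9
i=1: outside box; Z[1]=0
i=2: outside box; Z[2]=0
i=3: outside box; Z[3]=0
i=4: outside box; Z[4]=2 grow→box=[4,6)
i=5: min(r-i=1, Z[1]=0)=0; Z[5]=0
i=6: outside box; Z[6]=0
i=7: outside box; Z[7]=2 grow→box=[7,9)
i=8: min(r-i=1, Z[1]=0)=0; Z[8]=0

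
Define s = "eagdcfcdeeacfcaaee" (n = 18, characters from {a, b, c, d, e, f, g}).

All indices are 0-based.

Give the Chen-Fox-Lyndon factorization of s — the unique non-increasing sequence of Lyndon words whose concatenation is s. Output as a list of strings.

["e", "agdcfcdee", "acfc", "aaee"]

emit factor 1: 'e' (i=0, period=1)
emit factor 2: 'agdcfcdee' (i=1, period=9)
emit factor 3: 'acfc' (i=10, period=4)
emit factor 4: 'aaee' (i=14, period=4)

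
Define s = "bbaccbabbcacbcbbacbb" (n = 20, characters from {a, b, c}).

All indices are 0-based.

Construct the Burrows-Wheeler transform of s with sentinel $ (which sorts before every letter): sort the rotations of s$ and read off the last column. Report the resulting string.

rank  rotation               last
    0  $bbaccbabbcacbcbbacbb  b
    1  abbcacbcbbacbb$bbaccb  b
    2  acbb$bbaccbabbcacbcbb  b
    3  acbcbbacbb$bbaccbabbc  c
    4  accbabbcacbcbbacbb$bb  b
    5  b$bbaccbabbcacbcbbacb  b
    6  babbcacbcbbacbb$bbacc  c
    7  bacbb$bbaccbabbcacbcb  b
    8  baccbabbcacbcbbacbb$b  b
    9  bb$bbaccbabbcacbcbbac  c
   10  bbacbb$bbaccbabbcacbc  c
   11  bbaccbabbcacbcbbacbb$  $
   12  bbcacbcbbacbb$bbaccba  a
   13  bcacbcbbacbb$bbaccbab  b
   14  bcbbacbb$bbaccbabbcac  c
   15  cacbcbbacbb$bbaccbabb  b
   16  cbabbcacbcbbacbb$bbac  c
   17  cbb$bbaccbabbcacbcbba  a
   18  cbbacbb$bbaccbabbcacb  b
   19  cbcbbacbb$bbaccbabbca  a
   20  ccbabbcacbcbbacbb$bba  a

bbbcbbcbbcc$abcbcabaa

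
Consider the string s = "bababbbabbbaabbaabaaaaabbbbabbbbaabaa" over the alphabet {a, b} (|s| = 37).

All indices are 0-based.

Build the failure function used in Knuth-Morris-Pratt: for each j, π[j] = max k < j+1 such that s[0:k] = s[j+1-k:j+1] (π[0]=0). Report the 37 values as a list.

π[0] = 0
j=1 s[j]='a': π[1]=0 (border '')
j=2 s[j]='b': π[2]=1 (border 'b')
j=3 s[j]='a': π[3]=2 (border 'ba')
j=4 s[j]='b': π[4]=3 (border 'bab')
j=5 s[j]='b': k: 3→1→0; π[5]=1 (border 'b')
j=6 s[j]='b': k: 1→0; π[6]=1 (border 'b')
j=7 s[j]='a': π[7]=2 (border 'ba')
j=8 s[j]='b': π[8]=3 (border 'bab')
j=9 s[j]='b': k: 3→1→0; π[9]=1 (border 'b')
j=10 s[j]='b': k: 1→0; π[10]=1 (border 'b')
j=11 s[j]='a': π[11]=2 (border 'ba')
j=12 s[j]='a': k: 2→0; π[12]=0 (border '')
j=13 s[j]='b': π[13]=1 (border 'b')
j=14 s[j]='b': k: 1→0; π[14]=1 (border 'b')
j=15 s[j]='a': π[15]=2 (border 'ba')
j=16 s[j]='a': k: 2→0; π[16]=0 (border '')
j=17 s[j]='b': π[17]=1 (border 'b')
j=18 s[j]='a': π[18]=2 (border 'ba')
j=19 s[j]='a': k: 2→0; π[19]=0 (border '')
j=20 s[j]='a': π[20]=0 (border '')
j=21 s[j]='a': π[21]=0 (border '')
j=22 s[j]='a': π[22]=0 (border '')
j=23 s[j]='b': π[23]=1 (border 'b')
j=24 s[j]='b': k: 1→0; π[24]=1 (border 'b')
j=25 s[j]='b': k: 1→0; π[25]=1 (border 'b')
j=26 s[j]='b': k: 1→0; π[26]=1 (border 'b')
j=27 s[j]='a': π[27]=2 (border 'ba')
j=28 s[j]='b': π[28]=3 (border 'bab')
j=29 s[j]='b': k: 3→1→0; π[29]=1 (border 'b')
j=30 s[j]='b': k: 1→0; π[30]=1 (border 'b')
j=31 s[j]='b': k: 1→0; π[31]=1 (border 'b')
j=32 s[j]='a': π[32]=2 (border 'ba')
j=33 s[j]='a': k: 2→0; π[33]=0 (border '')
j=34 s[j]='b': π[34]=1 (border 'b')
j=35 s[j]='a': π[35]=2 (border 'ba')
j=36 s[j]='a': k: 2→0; π[36]=0 (border '')

[0, 0, 1, 2, 3, 1, 1, 2, 3, 1, 1, 2, 0, 1, 1, 2, 0, 1, 2, 0, 0, 0, 0, 1, 1, 1, 1, 2, 3, 1, 1, 1, 2, 0, 1, 2, 0]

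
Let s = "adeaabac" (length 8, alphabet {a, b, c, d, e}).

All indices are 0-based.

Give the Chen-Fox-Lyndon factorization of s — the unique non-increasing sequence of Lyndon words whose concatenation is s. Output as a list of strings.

emit factor 1: 'ade' (i=0, period=3)
emit factor 2: 'aabac' (i=3, period=5)

["ade", "aabac"]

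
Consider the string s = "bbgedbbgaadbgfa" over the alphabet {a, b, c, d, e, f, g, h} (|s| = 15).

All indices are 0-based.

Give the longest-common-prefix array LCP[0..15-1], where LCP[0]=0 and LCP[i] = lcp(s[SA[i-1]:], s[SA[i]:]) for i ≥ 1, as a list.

rank→(start, suffix):
  0 → (14, 'a')
  1 → (8, 'aadbgfa')
  2 → (9, 'adbgfa')
  3 → (5, 'bbgaadbgfa')
  4 → (0, 'bbgedbbgaadbgfa')
  5 → (6, 'bgaadbgfa')
  6 → (1, 'bgedbbgaadbgfa')
  7 → (11, 'bgfa')
  8 → (4, 'dbbgaadbgfa')
  9 → (10, 'dbgfa')
  10 → (3, 'edbbgaadbgfa')
  11 → (13, 'fa')
  12 → (7, 'gaadbgfa')
  13 → (2, 'gedbbgaadbgfa')
  14 → (12, 'gfa')

SA = [14, 8, 9, 5, 0, 6, 1, 11, 4, 10, 3, 13, 7, 2, 12]
[i] adj suffixes → lcp
  [1] 14/8 → 1 ('a')
  [2] 8/9 → 1 ('a')
  [3] 9/5 → 0 ('')
  [4] 5/0 → 3 ('bbg')
  [5] 0/6 → 1 ('b')
  [6] 6/1 → 2 ('bg')
  [7] 1/11 → 2 ('bg')
  [8] 11/4 → 0 ('')
  [9] 4/10 → 2 ('db')
  [10] 10/3 → 0 ('')
  [11] 3/13 → 0 ('')
  [12] 13/7 → 0 ('')
  [13] 7/2 → 1 ('g')
  [14] 2/12 → 1 ('g')

[0, 1, 1, 0, 3, 1, 2, 2, 0, 2, 0, 0, 0, 1, 1]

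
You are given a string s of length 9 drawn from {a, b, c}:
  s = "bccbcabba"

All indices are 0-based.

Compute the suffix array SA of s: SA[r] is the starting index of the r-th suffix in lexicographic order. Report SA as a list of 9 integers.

[8, 5, 7, 6, 3, 0, 4, 2, 1]

rank→(start, suffix):
  0 → (8, 'a')
  1 → (5, 'abba')
  2 → (7, 'ba')
  3 → (6, 'bba')
  4 → (3, 'bcabba')
  5 → (0, 'bccbcabba')
  6 → (4, 'cabba')
  7 → (2, 'cbcabba')
  8 → (1, 'ccbcabba')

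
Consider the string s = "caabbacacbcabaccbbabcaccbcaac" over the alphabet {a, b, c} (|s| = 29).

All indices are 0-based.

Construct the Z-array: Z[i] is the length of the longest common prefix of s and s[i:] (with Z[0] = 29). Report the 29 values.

Z[0]=29
i=1: outside box; Z[1]=0
i=2: outside box; Z[2]=0
i=3: outside box; Z[3]=0
i=4: outside box; Z[4]=0
i=5: outside box; Z[5]=0
i=6: outside box; Z[6]=2 grow→box=[6,8)
i=7: min(r-i=1, Z[1]=0)=0; Z[7]=0
i=8: outside box; Z[8]=1 grow→box=[8,9)
i=9: outside box; Z[9]=0
i=10: outside box; Z[10]=2 grow→box=[10,12)
i=11: min(r-i=1, Z[1]=0)=0; Z[11]=0
i=12: outside box; Z[12]=0
i=13: outside box; Z[13]=0
i=14: outside box; Z[14]=1 grow→box=[14,15)
i=15: outside box; Z[15]=1 grow→box=[15,16)
i=16: outside box; Z[16]=0
i=17: outside box; Z[17]=0
i=18: outside box; Z[18]=0
i=19: outside box; Z[19]=0
i=20: outside box; Z[20]=2 grow→box=[20,22)
i=21: min(r-i=1, Z[1]=0)=0; Z[21]=0
i=22: outside box; Z[22]=1 grow→box=[22,23)
i=23: outside box; Z[23]=1 grow→box=[23,24)
i=24: outside box; Z[24]=0
i=25: outside box; Z[25]=3 grow→box=[25,28)
i=26: min(r-i=2, Z[1]=0)=0; Z[26]=0
i=27: min(r-i=1, Z[2]=0)=0; Z[27]=0
i=28: outside box; Z[28]=1 grow→box=[28,29)

[29, 0, 0, 0, 0, 0, 2, 0, 1, 0, 2, 0, 0, 0, 1, 1, 0, 0, 0, 0, 2, 0, 1, 1, 0, 3, 0, 0, 1]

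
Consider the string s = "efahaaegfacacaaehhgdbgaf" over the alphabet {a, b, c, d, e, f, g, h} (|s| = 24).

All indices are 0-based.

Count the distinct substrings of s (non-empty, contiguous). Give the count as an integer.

rank | idx | suffix
   0 |   4 | aaegfacacaaehhgdbgaf
   1 |  13 | aaehhgdbgaf
   2 |  11 | acaaehhgdbgaf
   3 |   9 | acacaaehhgdbgaf
   4 |   5 | aegfacacaaehhgdbgaf
   5 |  14 | aehhgdbgaf
   6 |  22 | af
   7 |   2 | ahaaegfacacaaehhgdbgaf
   8 |  20 | bgaf
   9 |  12 | caaehhgdbgaf
  10 |  10 | cacaaehhgdbgaf
  11 |  19 | dbgaf
  12 |   0 | efahaaegfacacaaehhgdbgaf
  13 |   6 | egfacacaaehhgdbgaf
  14 |  15 | ehhgdbgaf
  15 |  23 | f
  16 |   8 | facacaaehhgdbgaf
  17 |   1 | fahaaegfacacaaehhgdbgaf
  18 |  21 | gaf
  19 |  18 | gdbgaf
  20 |   7 | gfacacaaehhgdbgaf
  21 |   3 | haaegfacacaaehhgdbgaf
  22 |  17 | hgdbgaf
  23 |  16 | hhgdbgaf

SA = [4, 13, 11, 9, 5, 14, 22, 2, 20, 12, 10, 19, 0, 6, 15, 23, 8, 1, 21, 18, 7, 3, 17, 16]
rank  pair      lcp
   1  s[4:],s[13:]  3  'aae'
   2  s[13:],s[11:]  1  'a'
   3  s[11:],s[9:]  3  'aca'
   4  s[9:],s[5:]  1  'a'
   5  s[5:],s[14:]  2  'ae'
   6  s[14:],s[22:]  1  'a'
   7  s[22:],s[2:]  1  'a'
   8  s[2:],s[20:]  0  ''
   9  s[20:],s[12:]  0  ''
  10  s[12:],s[10:]  2  'ca'
  11  s[10:],s[19:]  0  ''
  12  s[19:],s[0:]  0  ''
  13  s[0:],s[6:]  1  'e'
  14  s[6:],s[15:]  1  'e'
  15  s[15:],s[23:]  0  ''
  16  s[23:],s[8:]  1  'f'
  17  s[8:],s[1:]  2  'fa'
  18  s[1:],s[21:]  0  ''
  19  s[21:],s[18:]  1  'g'
  20  s[18:],s[7:]  1  'g'
  21  s[7:],s[3:]  0  ''
  22  s[3:],s[17:]  1  'h'
  23  s[17:],s[16:]  1  'h'

n(n+1)/2 = 24·25/2 = 300
Σ LCP = 0 + 3 + 1 + 3 + 1 + 2 + 1 + 1 + 0 + 0 + 2 + 0 + 0 + 1 + 1 + 0 + 1 + 2 + 0 + 1 + 1 + 0 + 1 + 1 = 23
distinct = 300 − 23 = 277

277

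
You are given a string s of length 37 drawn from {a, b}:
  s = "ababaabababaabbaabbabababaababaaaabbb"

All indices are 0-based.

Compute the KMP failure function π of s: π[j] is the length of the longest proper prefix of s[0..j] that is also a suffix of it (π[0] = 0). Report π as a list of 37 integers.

π[0] = 0
j=1 s[j]='b': π[1]=0 (border '')
j=2 s[j]='a': π[2]=1 (border 'a')
j=3 s[j]='b': π[3]=2 (border 'ab')
j=4 s[j]='a': π[4]=3 (border 'aba')
j=5 s[j]='a': k: 3→1→0; π[5]=1 (border 'a')
j=6 s[j]='b': π[6]=2 (border 'ab')
j=7 s[j]='a': π[7]=3 (border 'aba')
j=8 s[j]='b': π[8]=4 (border 'abab')
j=9 s[j]='a': π[9]=5 (border 'ababa')
j=10 s[j]='b': k: 5→3; π[10]=4 (border 'abab')
j=11 s[j]='a': π[11]=5 (border 'ababa')
j=12 s[j]='a': π[12]=6 (border 'ababaa')
j=13 s[j]='b': π[13]=7 (border 'ababaab')
j=14 s[j]='b': k: 7→2→0; π[14]=0 (border '')
j=15 s[j]='a': π[15]=1 (border 'a')
j=16 s[j]='a': k: 1→0; π[16]=1 (border 'a')
j=17 s[j]='b': π[17]=2 (border 'ab')
j=18 s[j]='b': k: 2→0; π[18]=0 (border '')
j=19 s[j]='a': π[19]=1 (border 'a')
j=20 s[j]='b': π[20]=2 (border 'ab')
j=21 s[j]='a': π[21]=3 (border 'aba')
j=22 s[j]='b': π[22]=4 (border 'abab')
j=23 s[j]='a': π[23]=5 (border 'ababa')
j=24 s[j]='b': k: 5→3; π[24]=4 (border 'abab')
j=25 s[j]='a': π[25]=5 (border 'ababa')
j=26 s[j]='a': π[26]=6 (border 'ababaa')
j=27 s[j]='b': π[27]=7 (border 'ababaab')
j=28 s[j]='a': π[28]=8 (border 'ababaaba')
j=29 s[j]='b': π[29]=9 (border 'ababaabab')
j=30 s[j]='a': π[30]=10 (border 'ababaababa')
j=31 s[j]='a': k: 10→5; π[31]=6 (border 'ababaa')
j=32 s[j]='a': k: 6→1→0; π[32]=1 (border 'a')
j=33 s[j]='a': k: 1→0; π[33]=1 (border 'a')
j=34 s[j]='b': π[34]=2 (border 'ab')
j=35 s[j]='b': k: 2→0; π[35]=0 (border '')
j=36 s[j]='b': π[36]=0 (border '')

[0, 0, 1, 2, 3, 1, 2, 3, 4, 5, 4, 5, 6, 7, 0, 1, 1, 2, 0, 1, 2, 3, 4, 5, 4, 5, 6, 7, 8, 9, 10, 6, 1, 1, 2, 0, 0]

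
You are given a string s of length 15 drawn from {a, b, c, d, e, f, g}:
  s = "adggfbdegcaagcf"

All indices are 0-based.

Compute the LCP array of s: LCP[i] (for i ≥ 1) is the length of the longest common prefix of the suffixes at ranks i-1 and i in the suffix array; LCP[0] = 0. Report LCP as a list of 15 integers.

rank→(start, suffix):
  0 → (10, 'aagcf')
  1 → (0, 'adggfbdegcaagcf')
  2 → (11, 'agcf')
  3 → (5, 'bdegcaagcf')
  4 → (9, 'caagcf')
  5 → (13, 'cf')
  6 → (6, 'degcaagcf')
  7 → (1, 'dggfbdegcaagcf')
  8 → (7, 'egcaagcf')
  9 → (14, 'f')
  10 → (4, 'fbdegcaagcf')
  11 → (8, 'gcaagcf')
  12 → (12, 'gcf')
  13 → (3, 'gfbdegcaagcf')
  14 → (2, 'ggfbdegcaagcf')

SA = [10, 0, 11, 5, 9, 13, 6, 1, 7, 14, 4, 8, 12, 3, 2]
rank  pair      lcp
   1  s[10:],s[0:]  1  'a'
   2  s[0:],s[11:]  1  'a'
   3  s[11:],s[5:]  0  ''
   4  s[5:],s[9:]  0  ''
   5  s[9:],s[13:]  1  'c'
   6  s[13:],s[6:]  0  ''
   7  s[6:],s[1:]  1  'd'
   8  s[1:],s[7:]  0  ''
   9  s[7:],s[14:]  0  ''
  10  s[14:],s[4:]  1  'f'
  11  s[4:],s[8:]  0  ''
  12  s[8:],s[12:]  2  'gc'
  13  s[12:],s[3:]  1  'g'
  14  s[3:],s[2:]  1  'g'

[0, 1, 1, 0, 0, 1, 0, 1, 0, 0, 1, 0, 2, 1, 1]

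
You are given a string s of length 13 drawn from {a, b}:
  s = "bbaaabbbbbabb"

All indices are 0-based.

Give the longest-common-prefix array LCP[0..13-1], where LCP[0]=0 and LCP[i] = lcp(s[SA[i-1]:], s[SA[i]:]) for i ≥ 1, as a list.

rank | idx | suffix
   0 |   2 | aaabbbbbabb
   1 |   3 | aabbbbbabb
   2 |  10 | abb
   3 |   4 | abbbbbabb
   4 |  12 | b
   5 |   1 | baaabbbbbabb
   6 |   9 | babb
   7 |  11 | bb
   8 |   0 | bbaaabbbbbabb
   9 |   8 | bbabb
  10 |   7 | bbbabb
  11 |   6 | bbbbabb
  12 |   5 | bbbbbabb

SA = [2, 3, 10, 4, 12, 1, 9, 11, 0, 8, 7, 6, 5]
rank  pair      lcp
   1  s[2:],s[3:]  2  'aa'
   2  s[3:],s[10:]  1  'a'
   3  s[10:],s[4:]  3  'abb'
   4  s[4:],s[12:]  0  ''
   5  s[12:],s[1:]  1  'b'
   6  s[1:],s[9:]  2  'ba'
   7  s[9:],s[11:]  1  'b'
   8  s[11:],s[0:]  2  'bb'
   9  s[0:],s[8:]  3  'bba'
  10  s[8:],s[7:]  2  'bb'
  11  s[7:],s[6:]  3  'bbb'
  12  s[6:],s[5:]  4  'bbbb'

[0, 2, 1, 3, 0, 1, 2, 1, 2, 3, 2, 3, 4]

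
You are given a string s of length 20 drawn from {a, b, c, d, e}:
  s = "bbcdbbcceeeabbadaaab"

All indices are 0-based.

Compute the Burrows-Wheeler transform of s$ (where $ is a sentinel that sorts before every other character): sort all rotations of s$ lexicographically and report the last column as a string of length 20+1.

rank  rotation               last
    0  $bbcdbbcceeeabbadaaab  b
    1  aaab$bbcdbbcceeeabbad  d
    2  aab$bbcdbbcceeeabbada  a
    3  ab$bbcdbbcceeeabbadaa  a
    4  abbadaaab$bbcdbbcceee  e
    5  adaaab$bbcdbbcceeeabb  b
    6  b$bbcdbbcceeeabbadaaa  a
    7  badaaab$bbcdbbcceeeab  b
    8  bbadaaab$bbcdbbcceeea  a
    9  bbcceeeabbadaaab$bbcd  d
   10  bbcdbbcceeeabbadaaab$  $
   11  bcceeeabbadaaab$bbcdb  b
   12  bcdbbcceeeabbadaaab$b  b
   13  cceeeabbadaaab$bbcdbb  b
   14  cdbbcceeeabbadaaab$bb  b
   15  ceeeabbadaaab$bbcdbbc  c
   16  daaab$bbcdbbcceeeabba  a
   17  dbbcceeeabbadaaab$bbc  c
   18  eabbadaaab$bbcdbbccee  e
   19  eeabbadaaab$bbcdbbcce  e
   20  eeeabbadaaab$bbcdbbcc  c

bdaaebabad$bbbbcaceec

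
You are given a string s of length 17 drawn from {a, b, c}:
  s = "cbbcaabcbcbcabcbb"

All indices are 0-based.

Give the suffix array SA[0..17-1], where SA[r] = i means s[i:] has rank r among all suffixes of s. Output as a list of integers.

[4, 12, 5, 16, 15, 1, 2, 10, 13, 8, 6, 3, 11, 14, 0, 9, 7]

rank | idx | suffix
   0 |   4 | aabcbcbcabcbb
   1 |  12 | abcbb
   2 |   5 | abcbcbcabcbb
   3 |  16 | b
   4 |  15 | bb
   5 |   1 | bbcaabcbcbcabcbb
   6 |   2 | bcaabcbcbcabcbb
   7 |  10 | bcabcbb
   8 |  13 | bcbb
   9 |   8 | bcbcabcbb
  10 |   6 | bcbcbcabcbb
  11 |   3 | caabcbcbcabcbb
  12 |  11 | cabcbb
  13 |  14 | cbb
  14 |   0 | cbbcaabcbcbcabcbb
  15 |   9 | cbcabcbb
  16 |   7 | cbcbcabcbb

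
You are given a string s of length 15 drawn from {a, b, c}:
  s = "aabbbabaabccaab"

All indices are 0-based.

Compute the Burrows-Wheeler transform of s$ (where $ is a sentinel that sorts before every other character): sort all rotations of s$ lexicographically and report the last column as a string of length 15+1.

bc$babaaaabbaacb

rank  rotation          last
    0  $aabbbabaabccaab  b
    1  aab$aabbbabaabcc  c
    2  aabbbabaabccaab$  $
    3  aabccaab$aabbbab  b
    4  ab$aabbbabaabcca  a
    5  abaabccaab$aabbb  b
    6  abbbabaabccaab$a  a
    7  abccaab$aabbbaba  a
    8  b$aabbbabaabccaa  a
    9  baabccaab$aabbba  a
   10  babaabccaab$aabb  b
   11  bbabaabccaab$aab  b
   12  bbbabaabccaab$aa  a
   13  bccaab$aabbbabaa  a
   14  caab$aabbbabaabc  c
   15  ccaab$aabbbabaab  b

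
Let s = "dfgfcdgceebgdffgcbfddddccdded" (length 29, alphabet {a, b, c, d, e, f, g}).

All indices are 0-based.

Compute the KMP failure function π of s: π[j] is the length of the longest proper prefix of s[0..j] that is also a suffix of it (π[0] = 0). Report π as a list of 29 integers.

[0, 0, 0, 0, 0, 1, 0, 0, 0, 0, 0, 0, 1, 2, 0, 0, 0, 0, 0, 1, 1, 1, 1, 0, 0, 1, 1, 0, 1]

π[0] = 0
j=1 s[j]='f': π[1]=0 (border '')
j=2 s[j]='g': π[2]=0 (border '')
j=3 s[j]='f': π[3]=0 (border '')
j=4 s[j]='c': π[4]=0 (border '')
j=5 s[j]='d': π[5]=1 (border 'd')
j=6 s[j]='g': k: 1→0; π[6]=0 (border '')
j=7 s[j]='c': π[7]=0 (border '')
j=8 s[j]='e': π[8]=0 (border '')
j=9 s[j]='e': π[9]=0 (border '')
j=10 s[j]='b': π[10]=0 (border '')
j=11 s[j]='g': π[11]=0 (border '')
j=12 s[j]='d': π[12]=1 (border 'd')
j=13 s[j]='f': π[13]=2 (border 'df')
j=14 s[j]='f': k: 2→0; π[14]=0 (border '')
j=15 s[j]='g': π[15]=0 (border '')
j=16 s[j]='c': π[16]=0 (border '')
j=17 s[j]='b': π[17]=0 (border '')
j=18 s[j]='f': π[18]=0 (border '')
j=19 s[j]='d': π[19]=1 (border 'd')
j=20 s[j]='d': k: 1→0; π[20]=1 (border 'd')
j=21 s[j]='d': k: 1→0; π[21]=1 (border 'd')
j=22 s[j]='d': k: 1→0; π[22]=1 (border 'd')
j=23 s[j]='c': k: 1→0; π[23]=0 (border '')
j=24 s[j]='c': π[24]=0 (border '')
j=25 s[j]='d': π[25]=1 (border 'd')
j=26 s[j]='d': k: 1→0; π[26]=1 (border 'd')
j=27 s[j]='e': k: 1→0; π[27]=0 (border '')
j=28 s[j]='d': π[28]=1 (border 'd')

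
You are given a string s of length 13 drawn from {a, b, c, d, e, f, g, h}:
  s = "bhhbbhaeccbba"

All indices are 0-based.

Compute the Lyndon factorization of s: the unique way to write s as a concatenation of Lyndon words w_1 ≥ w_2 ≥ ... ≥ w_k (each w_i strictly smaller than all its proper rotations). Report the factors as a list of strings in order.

emit factor 1: 'bhh' (i=0, period=3)
emit factor 2: 'bbh' (i=3, period=3)
emit factor 3: 'aeccbb' (i=6, period=6)
emit factor 4: 'a' (i=12, period=1)

["bhh", "bbh", "aeccbb", "a"]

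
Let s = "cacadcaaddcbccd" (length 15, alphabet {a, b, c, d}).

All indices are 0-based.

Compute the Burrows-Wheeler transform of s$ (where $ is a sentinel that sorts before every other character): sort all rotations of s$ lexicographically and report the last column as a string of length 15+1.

dcccacd$adbccada

rank  rotation          last
    0  $cacadcaaddcbccd  d
    1  aaddcbccd$cacadc  c
    2  acadcaaddcbccd$c  c
    3  adcaaddcbccd$cac  c
    4  addcbccd$cacadca  a
    5  bccd$cacadcaaddc  c
    6  caaddcbccd$cacad  d
    7  cacadcaaddcbccd$  $
    8  cadcaaddcbccd$ca  a
    9  cbccd$cacadcaadd  d
   10  ccd$cacadcaaddcb  b
   11  cd$cacadcaaddcbc  c
   12  d$cacadcaaddcbcc  c
   13  dcaaddcbccd$caca  a
   14  dcbccd$cacadcaad  d
   15  ddcbccd$cacadcaa  a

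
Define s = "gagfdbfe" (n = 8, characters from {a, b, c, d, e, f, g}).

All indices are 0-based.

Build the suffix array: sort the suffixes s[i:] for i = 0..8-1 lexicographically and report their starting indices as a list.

rank | idx | suffix
   0 |   1 | agfdbfe
   1 |   5 | bfe
   2 |   4 | dbfe
   3 |   7 | e
   4 |   3 | fdbfe
   5 |   6 | fe
   6 |   0 | gagfdbfe
   7 |   2 | gfdbfe

[1, 5, 4, 7, 3, 6, 0, 2]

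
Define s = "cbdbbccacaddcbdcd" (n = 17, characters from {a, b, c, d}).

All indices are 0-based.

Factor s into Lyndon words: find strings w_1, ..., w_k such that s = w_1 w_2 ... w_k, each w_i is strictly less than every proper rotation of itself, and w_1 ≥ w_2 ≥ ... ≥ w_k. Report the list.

["c", "bd", "bbcc", "acaddcbdcd"]

emit factor 1: 'c' (i=0, period=1)
emit factor 2: 'bd' (i=1, period=2)
emit factor 3: 'bbcc' (i=3, period=4)
emit factor 4: 'acaddcbdcd' (i=7, period=10)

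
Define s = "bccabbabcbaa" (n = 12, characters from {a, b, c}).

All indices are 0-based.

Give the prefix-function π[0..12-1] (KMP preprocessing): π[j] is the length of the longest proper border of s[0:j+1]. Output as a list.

π[0] = 0
j=1 s[j]='c': π[1]=0 (border '')
j=2 s[j]='c': π[2]=0 (border '')
j=3 s[j]='a': π[3]=0 (border '')
j=4 s[j]='b': π[4]=1 (border 'b')
j=5 s[j]='b': k: 1→0; π[5]=1 (border 'b')
j=6 s[j]='a': k: 1→0; π[6]=0 (border '')
j=7 s[j]='b': π[7]=1 (border 'b')
j=8 s[j]='c': π[8]=2 (border 'bc')
j=9 s[j]='b': k: 2→0; π[9]=1 (border 'b')
j=10 s[j]='a': k: 1→0; π[10]=0 (border '')
j=11 s[j]='a': π[11]=0 (border '')

[0, 0, 0, 0, 1, 1, 0, 1, 2, 1, 0, 0]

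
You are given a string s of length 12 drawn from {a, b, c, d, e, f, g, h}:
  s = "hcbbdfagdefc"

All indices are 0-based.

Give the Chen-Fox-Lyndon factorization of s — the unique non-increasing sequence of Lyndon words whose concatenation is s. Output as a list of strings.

["h", "c", "bbdf", "agdefc"]

emit factor 1: 'h' (i=0, period=1)
emit factor 2: 'c' (i=1, period=1)
emit factor 3: 'bbdf' (i=2, period=4)
emit factor 4: 'agdefc' (i=6, period=6)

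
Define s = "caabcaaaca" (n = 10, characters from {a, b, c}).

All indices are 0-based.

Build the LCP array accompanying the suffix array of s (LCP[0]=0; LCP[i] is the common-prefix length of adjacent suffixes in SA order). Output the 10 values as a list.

rank→(start, suffix):
  0 → (9, 'a')
  1 → (5, 'aaaca')
  2 → (1, 'aabcaaaca')
  3 → (6, 'aaca')
  4 → (2, 'abcaaaca')
  5 → (7, 'aca')
  6 → (3, 'bcaaaca')
  7 → (8, 'ca')
  8 → (4, 'caaaca')
  9 → (0, 'caabcaaaca')

SA = [9, 5, 1, 6, 2, 7, 3, 8, 4, 0]
rank  pair      lcp
   1  s[9:],s[5:]  1  'a'
   2  s[5:],s[1:]  2  'aa'
   3  s[1:],s[6:]  2  'aa'
   4  s[6:],s[2:]  1  'a'
   5  s[2:],s[7:]  1  'a'
   6  s[7:],s[3:]  0  ''
   7  s[3:],s[8:]  0  ''
   8  s[8:],s[4:]  2  'ca'
   9  s[4:],s[0:]  3  'caa'

[0, 1, 2, 2, 1, 1, 0, 0, 2, 3]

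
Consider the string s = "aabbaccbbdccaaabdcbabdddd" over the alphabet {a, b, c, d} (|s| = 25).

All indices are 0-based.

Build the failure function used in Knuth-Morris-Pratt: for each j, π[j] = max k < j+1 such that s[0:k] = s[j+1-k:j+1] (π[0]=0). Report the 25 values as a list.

π[0] = 0
j=1 s[j]='a': π[1]=1 (border 'a')
j=2 s[j]='b': k: 1→0; π[2]=0 (border '')
j=3 s[j]='b': π[3]=0 (border '')
j=4 s[j]='a': π[4]=1 (border 'a')
j=5 s[j]='c': k: 1→0; π[5]=0 (border '')
j=6 s[j]='c': π[6]=0 (border '')
j=7 s[j]='b': π[7]=0 (border '')
j=8 s[j]='b': π[8]=0 (border '')
j=9 s[j]='d': π[9]=0 (border '')
j=10 s[j]='c': π[10]=0 (border '')
j=11 s[j]='c': π[11]=0 (border '')
j=12 s[j]='a': π[12]=1 (border 'a')
j=13 s[j]='a': π[13]=2 (border 'aa')
j=14 s[j]='a': k: 2→1; π[14]=2 (border 'aa')
j=15 s[j]='b': π[15]=3 (border 'aab')
j=16 s[j]='d': k: 3→0; π[16]=0 (border '')
j=17 s[j]='c': π[17]=0 (border '')
j=18 s[j]='b': π[18]=0 (border '')
j=19 s[j]='a': π[19]=1 (border 'a')
j=20 s[j]='b': k: 1→0; π[20]=0 (border '')
j=21 s[j]='d': π[21]=0 (border '')
j=22 s[j]='d': π[22]=0 (border '')
j=23 s[j]='d': π[23]=0 (border '')
j=24 s[j]='d': π[24]=0 (border '')

[0, 1, 0, 0, 1, 0, 0, 0, 0, 0, 0, 0, 1, 2, 2, 3, 0, 0, 0, 1, 0, 0, 0, 0, 0]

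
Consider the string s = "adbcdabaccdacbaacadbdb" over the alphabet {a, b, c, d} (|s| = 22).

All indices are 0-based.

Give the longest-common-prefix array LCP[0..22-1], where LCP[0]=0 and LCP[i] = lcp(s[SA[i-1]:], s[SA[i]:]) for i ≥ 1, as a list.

rank | idx | suffix
   0 |  14 | aacadbdb
   1 |   5 | abaccdacbaacadbdb
   2 |  15 | acadbdb
   3 |  11 | acbaacadbdb
   4 |   7 | accdacbaacadbdb
   5 |   0 | adbcdabaccdacbaacadbdb
   6 |  17 | adbdb
   7 |  21 | b
   8 |  13 | baacadbdb
   9 |   6 | baccdacbaacadbdb
  10 |   2 | bcdabaccdacbaacadbdb
  11 |  19 | bdb
  12 |  16 | cadbdb
  13 |  12 | cbaacadbdb
  14 |   8 | ccdacbaacadbdb
  15 |   3 | cdabaccdacbaacadbdb
  16 |   9 | cdacbaacadbdb
  17 |   4 | dabaccdacbaacadbdb
  18 |  10 | dacbaacadbdb
  19 |  20 | db
  20 |   1 | dbcdabaccdacbaacadbdb
  21 |  18 | dbdb

SA = [14, 5, 15, 11, 7, 0, 17, 21, 13, 6, 2, 19, 16, 12, 8, 3, 9, 4, 10, 20, 1, 18]
[i] adj suffixes → lcp
  [1] 14/5 → 1 ('a')
  [2] 5/15 → 1 ('a')
  [3] 15/11 → 2 ('ac')
  [4] 11/7 → 2 ('ac')
  [5] 7/0 → 1 ('a')
  [6] 0/17 → 3 ('adb')
  [7] 17/21 → 0 ('')
  [8] 21/13 → 1 ('b')
  [9] 13/6 → 2 ('ba')
  [10] 6/2 → 1 ('b')
  [11] 2/19 → 1 ('b')
  [12] 19/16 → 0 ('')
  [13] 16/12 → 1 ('c')
  [14] 12/8 → 1 ('c')
  [15] 8/3 → 1 ('c')
  [16] 3/9 → 3 ('cda')
  [17] 9/4 → 0 ('')
  [18] 4/10 → 2 ('da')
  [19] 10/20 → 1 ('d')
  [20] 20/1 → 2 ('db')
  [21] 1/18 → 2 ('db')

[0, 1, 1, 2, 2, 1, 3, 0, 1, 2, 1, 1, 0, 1, 1, 1, 3, 0, 2, 1, 2, 2]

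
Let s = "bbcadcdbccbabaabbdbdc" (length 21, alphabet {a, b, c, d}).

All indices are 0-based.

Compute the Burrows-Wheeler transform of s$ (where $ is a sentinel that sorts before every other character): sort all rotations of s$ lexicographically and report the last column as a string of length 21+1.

cbbacac$abdbddbcbdcbba

rank  rotation                last
    0  $bbcadcdbccbabaabbdbdc  c
    1  aabbdbdc$bbcadcdbccbab  b
    2  abaabbdbdc$bbcadcdbccb  b
    3  abbdbdc$bbcadcdbccbaba  a
    4  adcdbccbabaabbdbdc$bbc  c
    5  baabbdbdc$bbcadcdbccba  a
    6  babaabbdbdc$bbcadcdbcc  c
    7  bbcadcdbccbabaabbdbdc$  $
    8  bbdbdc$bbcadcdbccbabaa  a
    9  bcadcdbccbabaabbdbdc$b  b
   10  bccbabaabbdbdc$bbcadcd  d
   11  bdbdc$bbcadcdbccbabaab  b
   12  bdc$bbcadcdbccbabaabbd  d
   13  c$bbcadcdbccbabaabbdbd  d
   14  cadcdbccbabaabbdbdc$bb  b
   15  cbabaabbdbdc$bbcadcdbc  c
   16  ccbabaabbdbdc$bbcadcdb  b
   17  cdbccbabaabbdbdc$bbcad  d
   18  dbccbabaabbdbdc$bbcadc  c
   19  dbdc$bbcadcdbccbabaabb  b
   20  dc$bbcadcdbccbabaabbdb  b
   21  dcdbccbabaabbdbdc$bbca  a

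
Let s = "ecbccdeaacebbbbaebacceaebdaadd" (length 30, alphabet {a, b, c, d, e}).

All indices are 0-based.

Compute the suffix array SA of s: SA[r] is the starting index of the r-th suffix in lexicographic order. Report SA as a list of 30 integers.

rank→(start, suffix):
  0 → (7, 'aacebbbbaebacceaebdaadd')
  1 → (26, 'aadd')
  2 → (18, 'acceaebdaadd')
  3 → (8, 'acebbbbaebacceaebdaadd')
  4 → (27, 'add')
  5 → (15, 'aebacceaebdaadd')
  6 → (22, 'aebdaadd')
  7 → (17, 'bacceaebdaadd')
  8 → (14, 'baebacceaebdaadd')
  9 → (13, 'bbaebacceaebdaadd')
  10 → (12, 'bbbaebacceaebdaadd')
  11 → (11, 'bbbbaebacceaebdaadd')
  12 → (2, 'bccdeaacebbbbaebacceaebdaadd')
  13 → (24, 'bdaadd')
  14 → (1, 'cbccdeaacebbbbaebacceaebdaadd')
  15 → (3, 'ccdeaacebbbbaebacceaebdaadd')
  16 → (19, 'cceaebdaadd')
  17 → (4, 'cdeaacebbbbaebacceaebdaadd')
  18 → (20, 'ceaebdaadd')
  19 → (9, 'cebbbbaebacceaebdaadd')
  20 → (29, 'd')
  21 → (25, 'daadd')
  22 → (28, 'dd')
  23 → (5, 'deaacebbbbaebacceaebdaadd')
  24 → (6, 'eaacebbbbaebacceaebdaadd')
  25 → (21, 'eaebdaadd')
  26 → (16, 'ebacceaebdaadd')
  27 → (10, 'ebbbbaebacceaebdaadd')
  28 → (23, 'ebdaadd')
  29 → (0, 'ecbccdeaacebbbbaebacceaebdaadd')

[7, 26, 18, 8, 27, 15, 22, 17, 14, 13, 12, 11, 2, 24, 1, 3, 19, 4, 20, 9, 29, 25, 28, 5, 6, 21, 16, 10, 23, 0]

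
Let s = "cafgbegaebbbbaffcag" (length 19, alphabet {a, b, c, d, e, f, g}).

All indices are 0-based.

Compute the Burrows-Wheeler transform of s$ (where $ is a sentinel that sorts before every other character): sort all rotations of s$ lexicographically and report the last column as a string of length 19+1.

rank  rotation              last
    0  $cafgbegaebbbbaffcag  g
    1  aebbbbaffcag$cafgbeg  g
    2  affcag$cafgbegaebbbb  b
    3  afgbegaebbbbaffcag$c  c
    4  ag$cafgbegaebbbbaffc  c
    5  baffcag$cafgbegaebbb  b
    6  bbaffcag$cafgbegaebb  b
    7  bbbaffcag$cafgbegaeb  b
    8  bbbbaffcag$cafgbegae  e
    9  begaebbbbaffcag$cafg  g
   10  cafgbegaebbbbaffcag$  $
   11  cag$cafgbegaebbbbaff  f
   12  ebbbbaffcag$cafgbega  a
   13  egaebbbbaffcag$cafgb  b
   14  fcag$cafgbegaebbbbaf  f
   15  ffcag$cafgbegaebbbba  a
   16  fgbegaebbbbaffcag$ca  a
   17  g$cafgbegaebbbbaffca  a
   18  gaebbbbaffcag$cafgbe  e
   19  gbegaebbbbaffcag$caf  f

ggbccbbbeg$fabfaaaef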